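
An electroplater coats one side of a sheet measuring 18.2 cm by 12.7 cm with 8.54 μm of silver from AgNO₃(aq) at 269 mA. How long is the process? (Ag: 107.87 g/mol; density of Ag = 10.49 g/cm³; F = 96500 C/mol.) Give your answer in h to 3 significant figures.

Plated area = 18.2 × 12.7 = 231.1 cm²
Volume = 231.1 × 8.54×10⁻⁴ cm = 0.1974 cm³
m(Ag) = 0.1974 × 10.49 = 2.071 g
n(Ag) = 2.071 / 107.87 = 0.01920 mol; n(e⁻) = 0.01920 mol
Q = 0.01920 × 96500 = 1853 C
t = 1853 / 0.269 = 6888 s = 1.91 h

1.91 h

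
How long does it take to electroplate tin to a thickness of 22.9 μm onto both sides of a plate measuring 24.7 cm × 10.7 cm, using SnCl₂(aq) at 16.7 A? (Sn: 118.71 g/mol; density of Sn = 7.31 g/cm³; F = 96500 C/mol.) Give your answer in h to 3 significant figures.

0.239 h

Plated area = 2 × 24.7 × 10.7 = 528.6 cm²
Volume = 528.6 × 22.9×10⁻⁴ cm = 1.210 cm³
m(Sn) = 1.210 × 7.31 = 8.845 g
n(Sn) = 8.845 / 118.71 = 0.07451 mol; n(e⁻) = 2 × 0.07451 = 0.1490 mol
Q = 0.1490 × 96500 = 14380 C
t = 14380 / 16.7 = 861.1 s = 0.239 h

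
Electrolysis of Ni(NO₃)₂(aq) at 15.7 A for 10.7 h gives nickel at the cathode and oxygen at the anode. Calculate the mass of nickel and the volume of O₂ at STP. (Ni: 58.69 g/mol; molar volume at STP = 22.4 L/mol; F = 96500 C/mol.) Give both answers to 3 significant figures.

Q = 15.7 × 38520 = 6.048×10^5 C; n(e⁻) = 6.048×10^5 / 96500 = 6.267 mol
Cathode: Ni²⁺ + 2e⁻ → Ni → n(Ni) = 6.267/2 = 3.134 mol → 184 g
Anode: 2H₂O → O₂ + 4H⁺ + 4e⁻ → n(O₂) = 6.267/4 = 1.567 mol → 35.1 L

184 g Ni; 35.1 L O₂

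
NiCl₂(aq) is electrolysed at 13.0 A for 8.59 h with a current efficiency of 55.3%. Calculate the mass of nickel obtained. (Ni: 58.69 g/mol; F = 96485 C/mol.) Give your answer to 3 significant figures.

67.6 g

Q = 13.0 × 30924 = 4.020×10^5 C
n(e⁻) = 4.020×10^5 / 96485 = 4.166 mol
Ni²⁺ + 2e⁻ → Ni, so theoretical m(Ni) = 2.083 × 58.69 = 122.3 g
Actual mass = 55.3% × 122.3 = 67.6 g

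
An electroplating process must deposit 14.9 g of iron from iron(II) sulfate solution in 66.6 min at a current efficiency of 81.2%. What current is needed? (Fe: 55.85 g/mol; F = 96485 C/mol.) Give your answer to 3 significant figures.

15.9 A

n(Fe) = 14.9 / 55.85 = 0.2668 mol
Fe²⁺ + 2e⁻ → Fe, so n(e⁻) = 2 × 0.2668 = 0.5336 mol
Q = 0.5336 × 96485 / 0.812 = 63400 C
I = Q / t = 63400 / 3996 s = 15.9 A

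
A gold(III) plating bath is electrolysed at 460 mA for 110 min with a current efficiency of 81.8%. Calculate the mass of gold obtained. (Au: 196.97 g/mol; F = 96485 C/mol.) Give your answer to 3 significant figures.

1.69 g

Q = 0.460 × 6600 = 3036 C
n(e⁻) = 3036 / 96485 = 0.03147 mol
Au³⁺ + 3e⁻ → Au, so theoretical m(Au) = 0.01049 × 196.97 = 2.066 g
Actual mass = 81.8% × 2.066 = 1.69 g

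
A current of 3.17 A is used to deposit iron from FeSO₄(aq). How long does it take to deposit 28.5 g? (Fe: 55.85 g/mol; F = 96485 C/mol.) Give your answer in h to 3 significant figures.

n(Fe) = 28.5 / 55.85 = 0.5103 mol
Fe²⁺ + 2e⁻ → Fe, so n(e⁻) = 2 × 0.5103 = 1.021 mol
Q = 1.021 × 96485 = 98510 C
t = Q / I = 98510 / 3.17 = 31080 s = 8.63 h

8.63 h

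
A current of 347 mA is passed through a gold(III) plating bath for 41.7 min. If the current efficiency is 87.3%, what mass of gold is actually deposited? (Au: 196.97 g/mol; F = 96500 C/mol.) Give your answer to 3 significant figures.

0.516 g

Q = 0.347 × 2502 = 868.2 C
n(e⁻) = 868.2 / 96500 = 0.008997 mol
Au³⁺ + 3e⁻ → Au, so theoretical m(Au) = 0.002999 × 196.97 = 0.5907 g
Actual mass = 87.3% × 0.5907 = 0.516 g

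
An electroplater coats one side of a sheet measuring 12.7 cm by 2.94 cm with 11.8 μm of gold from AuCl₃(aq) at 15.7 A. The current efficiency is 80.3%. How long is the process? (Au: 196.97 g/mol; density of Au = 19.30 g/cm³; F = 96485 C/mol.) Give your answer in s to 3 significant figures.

99.1 s

Plated area = 12.7 × 2.94 = 37.34 cm²
Volume = 37.34 × 11.8×10⁻⁴ cm = 0.04406 cm³
m(Au) = 0.04406 × 19.30 = 0.8504 g
n(Au) = 0.8504 / 196.97 = 0.004317 mol; n(e⁻) = 3 × 0.004317 = 0.01295 mol
Q = 0.01295 × 96485 / 0.803 = 1556 C
t = 1556 / 15.7 = 99.11 s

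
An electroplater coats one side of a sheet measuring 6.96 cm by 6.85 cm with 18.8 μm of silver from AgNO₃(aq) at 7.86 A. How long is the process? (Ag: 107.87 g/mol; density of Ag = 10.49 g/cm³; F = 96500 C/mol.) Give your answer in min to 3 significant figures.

Plated area = 6.96 × 6.85 = 47.68 cm²
Volume = 47.68 × 18.8×10⁻⁴ cm = 0.08964 cm³
m(Ag) = 0.08964 × 10.49 = 0.9403 g
n(Ag) = 0.9403 / 107.87 = 0.008717 mol; n(e⁻) = 0.008717 mol
Q = 0.008717 × 96500 = 841.2 C
t = 841.2 / 7.86 = 107.0 s = 1.78 min

1.78 min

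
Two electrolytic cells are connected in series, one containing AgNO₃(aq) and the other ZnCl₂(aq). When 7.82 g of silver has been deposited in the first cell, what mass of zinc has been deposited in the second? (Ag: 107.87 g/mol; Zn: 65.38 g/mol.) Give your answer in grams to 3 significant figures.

2.37 g

n(Ag) = 7.82 / 107.87 = 0.07249 mol
Ag⁺ + e⁻ → Ag, so n(e⁻) = 0.07249 mol
The cells are in series, so the same charge (and hence the same n(e⁻) = 0.07249 mol) passes through both.
Zn²⁺ + 2e⁻ → Zn, so n(Zn) = 0.07249 / 2 = 0.03625 mol
m(Zn) = 0.03625 × 65.38 = 2.37 g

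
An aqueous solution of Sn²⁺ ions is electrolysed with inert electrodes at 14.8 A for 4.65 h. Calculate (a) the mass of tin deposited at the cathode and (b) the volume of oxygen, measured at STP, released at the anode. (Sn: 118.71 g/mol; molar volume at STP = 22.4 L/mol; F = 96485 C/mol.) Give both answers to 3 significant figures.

152 g Sn; 14.4 L O₂

Q = 14.8 × 16740 = 2.478×10^5 C; n(e⁻) = 2.478×10^5 / 96485 = 2.568 mol
Cathode: Sn²⁺ + 2e⁻ → Sn → n(Sn) = 2.568/2 = 1.284 mol → 152 g
Anode: 2H₂O → O₂ + 4H⁺ + 4e⁻ → n(O₂) = 2.568/4 = 0.6420 mol → 14.4 L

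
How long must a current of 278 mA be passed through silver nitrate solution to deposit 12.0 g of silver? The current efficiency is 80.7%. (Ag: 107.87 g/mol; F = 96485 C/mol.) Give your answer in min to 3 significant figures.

797 min

n(Ag) = 12.0 / 107.87 = 0.1112 mol
Ag⁺ + e⁻ → Ag, so n(e⁻) = 0.1112 mol
Q = 0.1112 × 96485 / 0.807 = 13300 C
t = Q / I = 13300 / 0.278 = 47840 s = 797 min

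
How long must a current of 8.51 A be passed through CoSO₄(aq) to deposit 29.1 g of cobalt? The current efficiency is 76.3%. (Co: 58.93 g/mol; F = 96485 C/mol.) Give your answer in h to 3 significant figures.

n(Co) = 29.1 / 58.93 = 0.4938 mol
Co²⁺ + 2e⁻ → Co, so n(e⁻) = 2 × 0.4938 = 0.9876 mol
Q = 0.9876 × 96485 / 0.763 = 1.249×10^5 C
t = Q / I = 1.249×10^5 / 8.51 = 14680 s = 4.08 h

4.08 h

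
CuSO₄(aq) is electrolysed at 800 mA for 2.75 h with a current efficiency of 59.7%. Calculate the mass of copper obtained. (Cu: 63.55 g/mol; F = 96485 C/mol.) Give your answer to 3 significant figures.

Q = 0.800 × 9900 = 7920 C
n(e⁻) = 7920 / 96485 = 0.08209 mol
Cu²⁺ + 2e⁻ → Cu, so theoretical m(Cu) = 0.04105 × 63.55 = 2.609 g
Actual mass = 59.7% × 2.609 = 1.56 g

1.56 g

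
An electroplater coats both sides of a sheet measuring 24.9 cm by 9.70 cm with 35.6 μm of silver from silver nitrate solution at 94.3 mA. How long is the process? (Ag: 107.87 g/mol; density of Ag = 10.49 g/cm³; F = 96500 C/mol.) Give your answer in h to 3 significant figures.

47.5 h

Plated area = 2 × 24.9 × 9.70 = 483.1 cm²
Volume = 483.1 × 35.6×10⁻⁴ cm = 1.720 cm³
m(Ag) = 1.720 × 10.49 = 18.04 g
n(Ag) = 18.04 / 107.87 = 0.1672 mol; n(e⁻) = 0.1672 mol
Q = 0.1672 × 96500 = 16130 C
t = 16130 / 0.0943 = 1.710×10^5 s = 47.5 h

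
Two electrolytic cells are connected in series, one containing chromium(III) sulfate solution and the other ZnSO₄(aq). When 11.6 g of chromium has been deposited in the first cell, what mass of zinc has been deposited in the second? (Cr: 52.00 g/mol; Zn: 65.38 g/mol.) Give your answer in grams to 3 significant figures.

n(Cr) = 11.6 / 52.00 = 0.2231 mol
Cr³⁺ + 3e⁻ → Cr, so n(e⁻) = 3 × 0.2231 = 0.6693 mol
In series, the same 0.6693 mol of electrons flows through the second cell.
Zn²⁺ + 2e⁻ → Zn, so n(Zn) = 0.6693 / 2 = 0.3347 mol
m(Zn) = 0.3347 × 65.38 = 21.9 g

21.9 g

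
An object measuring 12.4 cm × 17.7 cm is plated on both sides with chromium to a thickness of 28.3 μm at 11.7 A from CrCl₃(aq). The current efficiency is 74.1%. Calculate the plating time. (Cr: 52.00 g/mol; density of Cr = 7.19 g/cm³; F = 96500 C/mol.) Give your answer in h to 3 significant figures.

Plated area = 2 × 12.4 × 17.7 = 439.0 cm²
Volume = 439.0 × 28.3×10⁻⁴ cm = 1.242 cm³
m(Cr) = 1.242 × 7.19 = 8.930 g
n(Cr) = 8.930 / 52.00 = 0.1717 mol; n(e⁻) = 3 × 0.1717 = 0.5151 mol
Q = 0.5151 × 96500 / 0.741 = 67080 C
t = 67080 / 11.7 = 5733 s = 1.59 h

1.59 h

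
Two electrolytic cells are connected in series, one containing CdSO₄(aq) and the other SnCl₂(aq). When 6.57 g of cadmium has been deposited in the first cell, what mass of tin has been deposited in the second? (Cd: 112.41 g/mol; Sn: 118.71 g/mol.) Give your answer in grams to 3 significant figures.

n(Cd) = 6.57 / 112.41 = 0.05845 mol
Cd²⁺ + 2e⁻ → Cd, so n(e⁻) = 2 × 0.05845 = 0.1169 mol
In series, the same 0.1169 mol of electrons flows through the second cell.
Sn²⁺ + 2e⁻ → Sn, so n(Sn) = 0.1169 / 2 = 0.05845 mol
m(Sn) = 0.05845 × 118.71 = 6.94 g

6.94 g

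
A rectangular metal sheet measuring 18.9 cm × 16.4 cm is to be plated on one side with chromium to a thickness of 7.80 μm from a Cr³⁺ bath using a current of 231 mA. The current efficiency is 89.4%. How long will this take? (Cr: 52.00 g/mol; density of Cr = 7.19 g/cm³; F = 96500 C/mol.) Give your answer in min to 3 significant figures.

Plated area = 18.9 × 16.4 = 310.0 cm²
Volume = 310.0 × 7.80×10⁻⁴ cm = 0.2418 cm³
m(Cr) = 0.2418 × 7.19 = 1.739 g
n(Cr) = 1.739 / 52.00 = 0.03344 mol; n(e⁻) = 3 × 0.03344 = 0.1003 mol
Q = 0.1003 × 96500 / 0.894 = 10830 C
t = 10830 / 0.231 = 46880 s = 781 min

781 min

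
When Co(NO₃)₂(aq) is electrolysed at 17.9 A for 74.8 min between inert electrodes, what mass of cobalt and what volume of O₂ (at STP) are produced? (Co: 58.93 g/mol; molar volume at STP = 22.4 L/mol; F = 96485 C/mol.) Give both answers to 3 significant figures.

24.5 g Co; 4.66 L O₂

Q = 17.9 × 4488 = 80340 C; n(e⁻) = 80340 / 96485 = 0.8327 mol
Cathode: Co²⁺ + 2e⁻ → Co → n(Co) = 0.8327/2 = 0.4164 mol → 24.5 g
Anode: 2H₂O → O₂ + 4H⁺ + 4e⁻ → n(O₂) = 0.8327/4 = 0.2082 mol → 4.66 L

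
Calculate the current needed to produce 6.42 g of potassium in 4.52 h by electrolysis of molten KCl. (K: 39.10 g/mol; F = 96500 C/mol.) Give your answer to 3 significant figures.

n(K) = 6.42 / 39.10 = 0.1642 mol
K⁺ + e⁻ → K, so n(e⁻) = 0.1642 mol
Q = 0.1642 × 96500 = 15850 C
I = Q / t = 15850 / 16272 s = 0.974 A

0.974 A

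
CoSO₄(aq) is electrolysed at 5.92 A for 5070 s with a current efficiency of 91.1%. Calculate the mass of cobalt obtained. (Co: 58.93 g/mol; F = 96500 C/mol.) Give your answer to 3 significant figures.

Q = 5.92 × 5070 = 30010 C
n(e⁻) = 30010 / 96500 = 0.3110 mol
Co²⁺ + 2e⁻ → Co, so theoretical m(Co) = 0.1555 × 58.93 = 9.164 g
Actual mass = 91.1% × 9.164 = 8.35 g

8.35 g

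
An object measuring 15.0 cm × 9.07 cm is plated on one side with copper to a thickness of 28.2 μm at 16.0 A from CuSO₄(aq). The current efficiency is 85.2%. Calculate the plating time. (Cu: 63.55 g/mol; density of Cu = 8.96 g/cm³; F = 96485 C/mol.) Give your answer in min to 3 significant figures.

Plated area = 15.0 × 9.07 = 136.1 cm²
Volume = 136.1 × 28.2×10⁻⁴ cm = 0.3838 cm³
m(Cu) = 0.3838 × 8.96 = 3.439 g
n(Cu) = 3.439 / 63.55 = 0.05411 mol; n(e⁻) = 2 × 0.05411 = 0.1082 mol
Q = 0.1082 × 96485 / 0.852 = 12250 C
t = 12250 / 16.0 = 765.6 s = 12.8 min

12.8 min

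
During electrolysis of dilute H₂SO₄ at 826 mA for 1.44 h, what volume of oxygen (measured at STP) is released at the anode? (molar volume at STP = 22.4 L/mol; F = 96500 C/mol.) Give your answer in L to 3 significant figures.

Q = It = 0.826 × 5184 = 4282 C
Moles of electrons = 4282 / 96500 = 0.04437 mol
2H₂O → O₂ + 4H⁺ + 4e⁻, so n(O₂) = 0.04437 / 4 = 0.01109 mol
V = 0.01109 × 22.4 = 0.2484 L

0.248 L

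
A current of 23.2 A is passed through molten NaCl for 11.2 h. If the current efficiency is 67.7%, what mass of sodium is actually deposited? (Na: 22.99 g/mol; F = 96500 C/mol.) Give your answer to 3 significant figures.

151 g

Q = 23.2 × 40320 = 9.354×10^5 C
n(e⁻) = 9.354×10^5 / 96500 = 9.693 mol
Na⁺ + e⁻ → Na, so theoretical m(Na) = 9.693 × 22.99 = 222.8 g
Actual mass = 67.7% × 222.8 = 151 g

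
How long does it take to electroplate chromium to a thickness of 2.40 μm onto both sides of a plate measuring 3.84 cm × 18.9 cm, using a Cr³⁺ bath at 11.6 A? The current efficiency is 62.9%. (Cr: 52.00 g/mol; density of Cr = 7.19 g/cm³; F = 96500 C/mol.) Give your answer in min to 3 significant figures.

3.19 min

Plated area = 2 × 3.84 × 18.9 = 145.2 cm²
Volume = 145.2 × 2.40×10⁻⁴ cm = 0.03485 cm³
m(Cr) = 0.03485 × 7.19 = 0.2506 g
n(Cr) = 0.2506 / 52.00 = 0.004819 mol; n(e⁻) = 3 × 0.004819 = 0.01446 mol
Q = 0.01446 × 96500 / 0.629 = 2218 C
t = 2218 / 11.6 = 191.2 s = 3.19 min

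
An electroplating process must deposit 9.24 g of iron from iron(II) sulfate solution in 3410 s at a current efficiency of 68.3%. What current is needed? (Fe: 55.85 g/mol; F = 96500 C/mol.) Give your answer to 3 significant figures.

13.7 A

n(Fe) = 9.24 / 55.85 = 0.1654 mol
Fe²⁺ + 2e⁻ → Fe, so n(e⁻) = 2 × 0.1654 = 0.3308 mol
Q = 0.3308 × 96500 / 0.683 = 46740 C
I = Q / t = 46740 / 3410 s = 13.7 A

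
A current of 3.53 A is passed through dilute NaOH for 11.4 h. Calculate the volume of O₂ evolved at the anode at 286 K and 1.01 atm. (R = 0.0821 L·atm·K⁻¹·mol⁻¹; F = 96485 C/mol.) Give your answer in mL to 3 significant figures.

8730 mL

Charge passed = 3.53 × 41040 = 1.449×10^5 C
Moles of electrons = 1.449×10^5 / 96485 = 1.502 mol
2H₂O → O₂ + 4H⁺ + 4e⁻, so n(O₂) = 1.502 / 4 = 0.3755 mol
V = nRT/P = 0.3755 × 0.0821 × 286 / 1.01 = 8.730 L
= 8730 mL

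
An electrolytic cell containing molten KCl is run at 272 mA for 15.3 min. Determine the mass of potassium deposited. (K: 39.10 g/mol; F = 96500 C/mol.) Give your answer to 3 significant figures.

0.101 g

Q = It = 0.272 × 918 = 249.7 C
n(e⁻) = Q/F = 249.7/96500 = 0.002588 mol
K⁺ + e⁻ → K, so n(K) = 0.002588 mol
m = 0.002588 × 39.10 = 0.101 g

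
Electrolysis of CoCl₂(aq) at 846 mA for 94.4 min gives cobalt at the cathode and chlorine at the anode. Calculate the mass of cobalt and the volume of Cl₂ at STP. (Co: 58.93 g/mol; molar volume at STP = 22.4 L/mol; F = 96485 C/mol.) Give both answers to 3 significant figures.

Q = 0.846 × 5664 = 4792 C; n(e⁻) = 4792 / 96485 = 0.04967 mol
Cathode: Co²⁺ + 2e⁻ → Co → n(Co) = 0.04967/2 = 0.02484 mol → 1.46 g
Anode: 2Cl⁻ → Cl₂ + 2e⁻ → n(Cl₂) = 0.04967/2 = 0.02484 mol → 0.556 L

1.46 g Co; 0.556 L Cl₂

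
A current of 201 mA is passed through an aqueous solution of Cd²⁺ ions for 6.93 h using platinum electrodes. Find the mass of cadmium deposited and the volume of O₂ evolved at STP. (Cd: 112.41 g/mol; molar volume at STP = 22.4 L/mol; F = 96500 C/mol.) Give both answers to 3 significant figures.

2.92 g Cd; 0.291 L O₂

Q = 0.201 × 24948 = 5015 C; n(e⁻) = 5015 / 96500 = 0.05197 mol
Cathode: Cd²⁺ + 2e⁻ → Cd → n(Cd) = 0.05197/2 = 0.02599 mol → 2.92 g
Anode: 2H₂O → O₂ + 4H⁺ + 4e⁻ → n(O₂) = 0.05197/4 = 0.01299 mol → 0.291 L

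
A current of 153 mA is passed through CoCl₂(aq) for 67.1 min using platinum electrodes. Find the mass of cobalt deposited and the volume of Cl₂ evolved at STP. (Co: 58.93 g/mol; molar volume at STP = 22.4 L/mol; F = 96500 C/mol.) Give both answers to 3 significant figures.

0.188 g Co; 0.0715 L Cl₂

Q = 0.153 × 4026 = 616.0 C; n(e⁻) = 616.0 / 96500 = 0.006383 mol
Cathode: Co²⁺ + 2e⁻ → Co → n(Co) = 0.006383/2 = 0.003192 mol → 0.188 g
Anode: 2Cl⁻ → Cl₂ + 2e⁻ → n(Cl₂) = 0.006383/2 = 0.003192 mol → 0.0715 L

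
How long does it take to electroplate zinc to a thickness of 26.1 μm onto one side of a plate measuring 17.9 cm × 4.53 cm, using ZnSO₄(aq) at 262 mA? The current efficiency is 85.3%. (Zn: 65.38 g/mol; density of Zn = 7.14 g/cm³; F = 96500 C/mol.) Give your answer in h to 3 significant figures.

Plated area = 17.9 × 4.53 = 81.09 cm²
Volume = 81.09 × 26.1×10⁻⁴ cm = 0.2116 cm³
m(Zn) = 0.2116 × 7.14 = 1.511 g
n(Zn) = 1.511 / 65.38 = 0.02311 mol; n(e⁻) = 2 × 0.02311 = 0.04622 mol
Q = 0.04622 × 96500 / 0.853 = 5229 C
t = 5229 / 0.262 = 19960 s = 5.54 h

5.54 h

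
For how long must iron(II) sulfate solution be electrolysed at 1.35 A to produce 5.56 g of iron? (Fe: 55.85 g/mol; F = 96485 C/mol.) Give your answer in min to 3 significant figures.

237 min

n(Fe) = 5.56 / 55.85 = 0.09955 mol
Fe²⁺ + 2e⁻ → Fe, so n(e⁻) = 2 × 0.09955 = 0.1991 mol
Q = 0.1991 × 96485 = 19210 C
t = Q / I = 19210 / 1.35 = 14230 s = 237 min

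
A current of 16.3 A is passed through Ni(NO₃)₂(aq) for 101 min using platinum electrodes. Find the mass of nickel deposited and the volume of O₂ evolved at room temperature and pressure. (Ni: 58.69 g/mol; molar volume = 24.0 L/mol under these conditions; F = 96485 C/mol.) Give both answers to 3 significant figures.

30.0 g Ni; 6.14 L O₂

Q = 16.3 × 6060 = 98780 C; n(e⁻) = 98780 / 96485 = 1.024 mol
Cathode: Ni²⁺ + 2e⁻ → Ni → n(Ni) = 1.024/2 = 0.5120 mol → 30.0 g
Anode: 2H₂O → O₂ + 4H⁺ + 4e⁻ → n(O₂) = 1.024/4 = 0.2560 mol → 6.14 L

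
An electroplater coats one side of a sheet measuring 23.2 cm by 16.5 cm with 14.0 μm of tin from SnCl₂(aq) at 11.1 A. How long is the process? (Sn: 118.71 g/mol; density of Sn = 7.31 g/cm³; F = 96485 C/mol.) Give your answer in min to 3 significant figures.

Plated area = 23.2 × 16.5 = 382.8 cm²
Volume = 382.8 × 14.0×10⁻⁴ cm = 0.5359 cm³
m(Sn) = 0.5359 × 7.31 = 3.917 g
n(Sn) = 3.917 / 118.71 = 0.03300 mol; n(e⁻) = 2 × 0.03300 = 0.06600 mol
Q = 0.06600 × 96485 = 6368 C
t = 6368 / 11.1 = 573.7 s = 9.56 min

9.56 min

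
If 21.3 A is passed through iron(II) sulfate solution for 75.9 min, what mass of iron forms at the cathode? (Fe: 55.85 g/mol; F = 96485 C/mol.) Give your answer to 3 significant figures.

28.1 g

Q = It = 21.3 × 4554 = 97000 C
Moles of electrons = 97000 / 96485 = 1.005 mol
Fe²⁺ + 2e⁻ → Fe, so n(Fe) = 1.005 / 2 = 0.5025 mol
m = 0.5025 × 55.85 = 28.1 g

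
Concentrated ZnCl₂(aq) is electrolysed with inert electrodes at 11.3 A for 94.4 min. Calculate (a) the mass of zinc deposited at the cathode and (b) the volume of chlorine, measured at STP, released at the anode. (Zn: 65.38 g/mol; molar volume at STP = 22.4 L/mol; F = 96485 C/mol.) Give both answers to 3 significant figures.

21.7 g Zn; 7.43 L Cl₂

Q = 11.3 × 5664 = 64000 C; n(e⁻) = 64000 / 96485 = 0.6633 mol
Cathode: Zn²⁺ + 2e⁻ → Zn → n(Zn) = 0.6633/2 = 0.3317 mol → 21.7 g
Anode: 2Cl⁻ → Cl₂ + 2e⁻ → n(Cl₂) = 0.6633/2 = 0.3317 mol → 7.43 L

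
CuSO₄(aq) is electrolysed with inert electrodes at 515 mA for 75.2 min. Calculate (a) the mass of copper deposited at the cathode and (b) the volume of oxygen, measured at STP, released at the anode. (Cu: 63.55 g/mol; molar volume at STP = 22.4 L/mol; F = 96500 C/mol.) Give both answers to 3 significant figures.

Q = 0.515 × 4512 = 2324 C; n(e⁻) = 2324 / 96500 = 0.02408 mol
Cathode: Cu²⁺ + 2e⁻ → Cu → n(Cu) = 0.02408/2 = 0.01204 mol → 0.765 g
Anode: 2H₂O → O₂ + 4H⁺ + 4e⁻ → n(O₂) = 0.02408/4 = 0.006020 mol → 0.135 L

0.765 g Cu; 0.135 L O₂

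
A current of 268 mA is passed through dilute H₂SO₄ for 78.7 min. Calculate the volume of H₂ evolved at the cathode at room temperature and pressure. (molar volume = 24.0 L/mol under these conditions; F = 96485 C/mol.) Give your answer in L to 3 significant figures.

Q = 0.268 A × 4722 s = 1265 C
n(e⁻) = Q/F = 1265/96485 = 0.01311 mol
2H⁺ + 2e⁻ → H₂, so n(H₂) = 0.01311 / 2 = 0.006555 mol
V = 0.006555 × 24.0 = 0.1573 L

0.157 L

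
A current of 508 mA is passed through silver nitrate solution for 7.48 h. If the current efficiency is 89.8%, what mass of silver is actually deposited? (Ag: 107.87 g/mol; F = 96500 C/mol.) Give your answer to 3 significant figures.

Q = 0.508 × 26928 = 13680 C
n(e⁻) = 13680 / 96500 = 0.1418 mol
Ag⁺ + e⁻ → Ag, so theoretical m(Ag) = 0.1418 × 107.87 = 15.30 g
Actual mass = 89.8% × 15.30 = 13.7 g

13.7 g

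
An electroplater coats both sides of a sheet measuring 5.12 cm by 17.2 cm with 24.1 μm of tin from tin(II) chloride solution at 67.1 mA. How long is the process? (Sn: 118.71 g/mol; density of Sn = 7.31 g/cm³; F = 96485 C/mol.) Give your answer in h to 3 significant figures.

20.9 h

Plated area = 2 × 5.12 × 17.2 = 176.1 cm²
Volume = 176.1 × 24.1×10⁻⁴ cm = 0.4244 cm³
m(Sn) = 0.4244 × 7.31 = 3.102 g
n(Sn) = 3.102 / 118.71 = 0.02613 mol; n(e⁻) = 2 × 0.02613 = 0.05226 mol
Q = 0.05226 × 96485 = 5042 C
t = 5042 / 0.0671 = 75140 s = 20.9 h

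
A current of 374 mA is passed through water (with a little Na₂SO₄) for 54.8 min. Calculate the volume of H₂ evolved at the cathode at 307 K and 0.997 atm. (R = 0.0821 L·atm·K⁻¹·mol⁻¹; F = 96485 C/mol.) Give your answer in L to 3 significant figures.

0.161 L

Q = 0.374 A × 3288 s = 1230 C
Moles of electrons = 1230 / 96485 = 0.01275 mol
2H⁺ + 2e⁻ → H₂, so n(H₂) = 0.01275 / 2 = 0.006375 mol
V = nRT/P = 0.006375 × 0.0821 × 307 / 0.997 = 0.1612 L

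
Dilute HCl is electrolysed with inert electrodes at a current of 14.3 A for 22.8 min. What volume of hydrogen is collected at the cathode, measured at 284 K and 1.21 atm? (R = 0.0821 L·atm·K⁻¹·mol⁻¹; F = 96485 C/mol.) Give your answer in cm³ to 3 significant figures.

1950 cm³

Q = 14.3 A × 1368 s = 19560 C
Moles of electrons = 19560 / 96485 = 0.2027 mol
2H⁺ + 2e⁻ → H₂, so n(H₂) = 0.2027 / 2 = 0.1014 mol
V = nRT/P = 0.1014 × 0.0821 × 284 / 1.21 = 1.954 L
= 1950 cm³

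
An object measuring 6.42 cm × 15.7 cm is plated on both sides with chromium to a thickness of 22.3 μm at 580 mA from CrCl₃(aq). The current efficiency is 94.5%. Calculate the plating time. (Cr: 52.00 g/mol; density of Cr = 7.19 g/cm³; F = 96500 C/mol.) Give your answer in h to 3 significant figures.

Plated area = 2 × 6.42 × 15.7 = 201.6 cm²
Volume = 201.6 × 22.3×10⁻⁴ cm = 0.4496 cm³
m(Cr) = 0.4496 × 7.19 = 3.233 g
n(Cr) = 3.233 / 52.00 = 0.06217 mol; n(e⁻) = 3 × 0.06217 = 0.1865 mol
Q = 0.1865 × 96500 / 0.945 = 19040 C
t = 19040 / 0.580 = 32830 s = 9.12 h

9.12 h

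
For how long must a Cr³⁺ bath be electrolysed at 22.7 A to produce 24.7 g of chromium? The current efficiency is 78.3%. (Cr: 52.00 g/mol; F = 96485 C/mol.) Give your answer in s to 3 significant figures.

n(Cr) = 24.7 / 52.00 = 0.4750 mol
Cr³⁺ + 3e⁻ → Cr, so n(e⁻) = 3 × 0.4750 = 1.425 mol
Q = 1.425 × 96485 / 0.783 = 1.756×10^5 C
t = Q / I = 1.756×10^5 / 22.7 = 7736 s

7740 s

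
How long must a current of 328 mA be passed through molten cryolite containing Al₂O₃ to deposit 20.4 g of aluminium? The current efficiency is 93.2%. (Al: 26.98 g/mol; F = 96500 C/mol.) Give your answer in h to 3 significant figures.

n(Al) = 20.4 / 26.98 = 0.7561 mol
Al³⁺ + 3e⁻ → Al, so n(e⁻) = 3 × 0.7561 = 2.268 mol
Q = 2.268 × 96500 / 0.932 = 2.348×10^5 C
t = Q / I = 2.348×10^5 / 0.328 = 7.159×10^5 s = 199 h

199 h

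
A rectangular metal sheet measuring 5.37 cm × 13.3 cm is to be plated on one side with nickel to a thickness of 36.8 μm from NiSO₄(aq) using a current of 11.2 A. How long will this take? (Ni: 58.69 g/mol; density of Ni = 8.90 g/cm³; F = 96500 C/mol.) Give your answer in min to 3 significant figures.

Plated area = 5.37 × 13.3 = 71.42 cm²
Volume = 71.42 × 36.8×10⁻⁴ cm = 0.2628 cm³
m(Ni) = 0.2628 × 8.90 = 2.339 g
n(Ni) = 2.339 / 58.69 = 0.03985 mol; n(e⁻) = 2 × 0.03985 = 0.07970 mol
Q = 0.07970 × 96500 = 7691 C
t = 7691 / 11.2 = 686.7 s = 11.4 min

11.4 min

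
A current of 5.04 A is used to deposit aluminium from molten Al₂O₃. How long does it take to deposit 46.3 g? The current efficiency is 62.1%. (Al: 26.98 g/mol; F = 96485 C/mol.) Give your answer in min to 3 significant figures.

2650 min

n(Al) = 46.3 / 26.98 = 1.716 mol
Al³⁺ + 3e⁻ → Al, so n(e⁻) = 3 × 1.716 = 5.148 mol
Q = 5.148 × 96485 / 0.621 = 7.998×10^5 C
t = Q / I = 7.998×10^5 / 5.04 = 1.587×10^5 s = 2650 min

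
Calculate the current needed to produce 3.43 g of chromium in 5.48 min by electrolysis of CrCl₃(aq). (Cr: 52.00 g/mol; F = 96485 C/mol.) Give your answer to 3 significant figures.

58.1 A

n(Cr) = 3.43 / 52.00 = 0.06596 mol
Cr³⁺ + 3e⁻ → Cr, so n(e⁻) = 3 × 0.06596 = 0.1979 mol
Q = 0.1979 × 96485 = 19090 C
I = Q / t = 19090 / 328.8 s = 58.1 A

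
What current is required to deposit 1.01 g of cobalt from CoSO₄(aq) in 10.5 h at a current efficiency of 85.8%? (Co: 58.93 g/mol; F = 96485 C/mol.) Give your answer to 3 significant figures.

n(Co) = 1.01 / 58.93 = 0.01714 mol
Co²⁺ + 2e⁻ → Co, so n(e⁻) = 2 × 0.01714 = 0.03428 mol
Q = 0.03428 × 96485 / 0.858 = 3855 C
I = Q / t = 3855 / 37800 s = 0.102 A

0.102 A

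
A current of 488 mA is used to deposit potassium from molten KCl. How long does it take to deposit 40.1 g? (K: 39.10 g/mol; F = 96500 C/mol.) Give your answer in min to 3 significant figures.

n(K) = 40.1 / 39.10 = 1.026 mol
K⁺ + e⁻ → K, so n(e⁻) = 1.026 mol
Q = 1.026 × 96500 = 99010 C
t = Q / I = 99010 / 0.488 = 2.029×10^5 s = 3380 min

3380 min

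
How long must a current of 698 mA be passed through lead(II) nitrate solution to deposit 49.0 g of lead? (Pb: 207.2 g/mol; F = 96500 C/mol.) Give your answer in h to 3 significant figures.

18.2 h

n(Pb) = 49.0 / 207.2 = 0.2365 mol
Pb²⁺ + 2e⁻ → Pb, so n(e⁻) = 2 × 0.2365 = 0.4730 mol
Q = 0.4730 × 96500 = 45640 C
t = Q / I = 45640 / 0.698 = 65390 s = 18.2 h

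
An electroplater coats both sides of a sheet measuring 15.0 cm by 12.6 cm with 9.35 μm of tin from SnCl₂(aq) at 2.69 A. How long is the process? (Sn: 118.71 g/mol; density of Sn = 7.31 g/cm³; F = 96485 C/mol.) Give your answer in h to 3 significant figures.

0.434 h

Plated area = 2 × 15.0 × 12.6 = 378.0 cm²
Volume = 378.0 × 9.35×10⁻⁴ cm = 0.3534 cm³
m(Sn) = 0.3534 × 7.31 = 2.583 g
n(Sn) = 2.583 / 118.71 = 0.02176 mol; n(e⁻) = 2 × 0.02176 = 0.04352 mol
Q = 0.04352 × 96485 = 4199 C
t = 4199 / 2.69 = 1561 s = 0.434 h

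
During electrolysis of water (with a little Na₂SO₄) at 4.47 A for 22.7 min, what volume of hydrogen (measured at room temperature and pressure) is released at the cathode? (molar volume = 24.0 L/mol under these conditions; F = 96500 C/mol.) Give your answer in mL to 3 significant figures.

757 mL

Q = 4.47 A × 1362 s = 6088 C
n(e⁻) = Q/F = 6088/96500 = 0.06309 mol
2H⁺ + 2e⁻ → H₂, so n(H₂) = 0.06309 / 2 = 0.03155 mol
V = 0.03155 × 24.0 = 0.7572 L
= 757 mL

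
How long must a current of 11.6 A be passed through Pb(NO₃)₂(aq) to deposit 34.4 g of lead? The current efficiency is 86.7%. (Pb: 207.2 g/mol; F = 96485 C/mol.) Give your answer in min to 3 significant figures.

n(Pb) = 34.4 / 207.2 = 0.1660 mol
Pb²⁺ + 2e⁻ → Pb, so n(e⁻) = 2 × 0.1660 = 0.3320 mol
Q = 0.3320 × 96485 / 0.867 = 36950 C
t = Q / I = 36950 / 11.6 = 3185 s = 53.1 min

53.1 min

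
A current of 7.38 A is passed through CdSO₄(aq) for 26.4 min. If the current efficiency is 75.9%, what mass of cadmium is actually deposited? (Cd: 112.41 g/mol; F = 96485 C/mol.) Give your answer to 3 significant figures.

Q = 7.38 × 1584 = 11690 C
n(e⁻) = 11690 / 96485 = 0.1212 mol
Cd²⁺ + 2e⁻ → Cd, so theoretical m(Cd) = 0.06060 × 112.41 = 6.812 g
Actual mass = 75.9% × 6.812 = 5.17 g

5.17 g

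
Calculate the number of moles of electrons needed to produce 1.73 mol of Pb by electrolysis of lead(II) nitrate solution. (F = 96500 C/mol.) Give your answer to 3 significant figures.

3.46 mol

Pb²⁺ + 2e⁻ → Pb, so n(e⁻) = 2 × 1.73 = 3.460 mol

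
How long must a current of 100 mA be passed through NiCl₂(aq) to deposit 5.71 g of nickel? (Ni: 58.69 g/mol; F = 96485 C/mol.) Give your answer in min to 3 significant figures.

3130 min

n(Ni) = 5.71 / 58.69 = 0.09729 mol
Ni²⁺ + 2e⁻ → Ni, so n(e⁻) = 2 × 0.09729 = 0.1946 mol
Q = 0.1946 × 96485 = 18780 C
t = Q / I = 18780 / 0.100 = 1.878×10^5 s = 3130 min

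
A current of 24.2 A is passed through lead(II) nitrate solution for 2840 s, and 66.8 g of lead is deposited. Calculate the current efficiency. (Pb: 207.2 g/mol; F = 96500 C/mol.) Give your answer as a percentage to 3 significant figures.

Q = 24.2 × 2840 = 68730 C
n(e⁻) = 68730 / 96500 = 0.7122 mol
Pb²⁺ + 2e⁻ → Pb, so theoretical n(Pb) = 0.3561 mol → 73.78 g
Efficiency = 66.8 / 73.78 = 0.9054 = 90.5%

90.5%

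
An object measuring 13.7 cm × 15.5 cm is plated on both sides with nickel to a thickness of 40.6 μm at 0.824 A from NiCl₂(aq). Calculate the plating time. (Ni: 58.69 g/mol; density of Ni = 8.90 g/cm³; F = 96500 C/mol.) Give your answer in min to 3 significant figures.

Plated area = 2 × 13.7 × 15.5 = 424.7 cm²
Volume = 424.7 × 40.6×10⁻⁴ cm = 1.724 cm³
m(Ni) = 1.724 × 8.90 = 15.34 g
n(Ni) = 15.34 / 58.69 = 0.2614 mol; n(e⁻) = 2 × 0.2614 = 0.5228 mol
Q = 0.5228 × 96500 = 50450 C
t = 50450 / 0.824 = 61230 s = 1020 min

1020 min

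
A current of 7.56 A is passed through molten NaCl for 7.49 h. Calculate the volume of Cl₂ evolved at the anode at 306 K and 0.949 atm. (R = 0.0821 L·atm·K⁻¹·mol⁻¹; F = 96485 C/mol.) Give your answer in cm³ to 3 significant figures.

Charge passed = 7.56 × 26964 = 2.038×10^5 C
n(e⁻) = 2.038×10^5 / 96485 = 2.112 mol
2Cl⁻ → Cl₂ + 2e⁻, so n(Cl₂) = 2.112 / 2 = 1.056 mol
V = nRT/P = 1.056 × 0.0821 × 306 / 0.949 = 27.96 L
= 28000 cm³

28000 cm³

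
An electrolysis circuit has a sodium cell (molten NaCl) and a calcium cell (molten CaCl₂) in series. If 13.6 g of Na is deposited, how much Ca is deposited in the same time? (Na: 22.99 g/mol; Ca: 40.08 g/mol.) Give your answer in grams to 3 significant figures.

11.9 g

n(Na) = 13.6 / 22.99 = 0.5916 mol
Na⁺ + e⁻ → Na, so n(e⁻) = 0.5916 mol
The cells are in series, so the same charge (and hence the same n(e⁻) = 0.5916 mol) passes through both.
Ca²⁺ + 2e⁻ → Ca, so n(Ca) = 0.5916 / 2 = 0.2958 mol
m(Ca) = 0.2958 × 40.08 = 11.9 g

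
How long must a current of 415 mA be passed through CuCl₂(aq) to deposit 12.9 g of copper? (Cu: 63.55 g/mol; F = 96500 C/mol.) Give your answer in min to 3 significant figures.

1570 min

n(Cu) = 12.9 / 63.55 = 0.2030 mol
Cu²⁺ + 2e⁻ → Cu, so n(e⁻) = 2 × 0.2030 = 0.4060 mol
Q = 0.4060 × 96500 = 39180 C
t = Q / I = 39180 / 0.415 = 94410 s = 1570 min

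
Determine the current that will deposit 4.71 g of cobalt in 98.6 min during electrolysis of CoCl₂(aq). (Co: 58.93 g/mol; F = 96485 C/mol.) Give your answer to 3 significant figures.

2.61 A

n(Co) = 4.71 / 58.93 = 0.07993 mol
Co²⁺ + 2e⁻ → Co, so n(e⁻) = 2 × 0.07993 = 0.1599 mol
Q = 0.1599 × 96485 = 15430 C
I = Q / t = 15430 / 5916 s = 2.61 A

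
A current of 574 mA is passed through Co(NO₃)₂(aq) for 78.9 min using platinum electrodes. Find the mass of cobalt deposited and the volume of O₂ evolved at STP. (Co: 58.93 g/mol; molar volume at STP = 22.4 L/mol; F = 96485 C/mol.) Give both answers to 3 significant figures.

Q = 0.574 × 4734 = 2717 C; n(e⁻) = 2717 / 96485 = 0.02816 mol
Cathode: Co²⁺ + 2e⁻ → Co → n(Co) = 0.02816/2 = 0.01408 mol → 0.830 g
Anode: 2H₂O → O₂ + 4H⁺ + 4e⁻ → n(O₂) = 0.02816/4 = 0.007040 mol → 0.158 L

0.830 g Co; 0.158 L O₂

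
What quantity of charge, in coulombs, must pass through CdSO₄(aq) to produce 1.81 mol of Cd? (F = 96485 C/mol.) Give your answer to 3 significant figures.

Cd²⁺ + 2e⁻ → Cd, so n(e⁻) = 2 × 1.81 = 3.620 mol
Q = 3.620 × 96485 = 3.493×10^5 C

3.49×10^5 C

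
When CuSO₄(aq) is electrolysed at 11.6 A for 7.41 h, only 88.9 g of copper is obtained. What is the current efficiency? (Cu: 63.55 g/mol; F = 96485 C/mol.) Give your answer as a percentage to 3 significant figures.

87.2%

Q = 11.6 × 26676 = 3.094×10^5 C
n(e⁻) = 3.094×10^5 / 96485 = 3.207 mol
Cu²⁺ + 2e⁻ → Cu, so theoretical n(Cu) = 1.604 mol → 101.9 g
Efficiency = 88.9 / 101.9 = 0.8724 = 87.2%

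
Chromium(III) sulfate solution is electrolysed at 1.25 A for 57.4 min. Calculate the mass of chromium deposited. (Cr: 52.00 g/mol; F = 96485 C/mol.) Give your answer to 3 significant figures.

0.773 g

Q = It = 1.25 × 3444 = 4305 C
n(e⁻) = 4305 / 96485 = 0.04462 mol
Cr³⁺ + 3e⁻ → Cr, so n(Cr) = 0.04462 / 3 = 0.01487 mol
m = 0.01487 × 52.00 = 0.773 g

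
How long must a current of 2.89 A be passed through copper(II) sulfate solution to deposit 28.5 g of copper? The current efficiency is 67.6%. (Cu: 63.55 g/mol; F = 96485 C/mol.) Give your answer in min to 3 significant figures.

n(Cu) = 28.5 / 63.55 = 0.4485 mol
Cu²⁺ + 2e⁻ → Cu, so n(e⁻) = 2 × 0.4485 = 0.8970 mol
Q = 0.8970 × 96485 / 0.676 = 1.280×10^5 C
t = Q / I = 1.280×10^5 / 2.89 = 44290 s = 738 min

738 min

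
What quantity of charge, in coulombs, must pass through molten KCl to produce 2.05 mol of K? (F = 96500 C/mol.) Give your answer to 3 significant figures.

K⁺ + e⁻ → K, so n(e⁻) = 1 × 2.05 = 2.050 mol
Q = 2.050 × 96500 = 1.978×10^5 C

1.98×10^5 C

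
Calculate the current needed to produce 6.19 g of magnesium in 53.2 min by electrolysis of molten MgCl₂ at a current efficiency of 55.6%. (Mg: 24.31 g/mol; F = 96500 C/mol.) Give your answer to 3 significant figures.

27.7 A

n(Mg) = 6.19 / 24.31 = 0.2546 mol
Mg²⁺ + 2e⁻ → Mg, so n(e⁻) = 2 × 0.2546 = 0.5092 mol
Q = 0.5092 × 96500 / 0.556 = 88380 C
I = Q / t = 88380 / 3192 s = 27.7 A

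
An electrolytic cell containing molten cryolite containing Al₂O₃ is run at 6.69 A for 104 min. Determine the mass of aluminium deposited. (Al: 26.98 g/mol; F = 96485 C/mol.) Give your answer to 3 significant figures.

Q = It = 6.69 × 6240 = 41750 C
Moles of electrons = 41750 / 96485 = 0.4327 mol
Al³⁺ + 3e⁻ → Al, so n(Al) = 0.4327 / 3 = 0.1442 mol
m = 0.1442 × 26.98 = 3.89 g

3.89 g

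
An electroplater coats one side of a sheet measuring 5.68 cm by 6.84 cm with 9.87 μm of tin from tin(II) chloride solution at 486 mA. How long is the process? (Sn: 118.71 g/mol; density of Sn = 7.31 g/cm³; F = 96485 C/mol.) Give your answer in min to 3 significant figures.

Plated area = 5.68 × 6.84 = 38.85 cm²
Volume = 38.85 × 9.87×10⁻⁴ cm = 0.03834 cm³
m(Sn) = 0.03834 × 7.31 = 0.2803 g
n(Sn) = 0.2803 / 118.71 = 0.002361 mol; n(e⁻) = 2 × 0.002361 = 0.004722 mol
Q = 0.004722 × 96485 = 455.6 C
t = 455.6 / 0.486 = 937.4 s = 15.6 min

15.6 min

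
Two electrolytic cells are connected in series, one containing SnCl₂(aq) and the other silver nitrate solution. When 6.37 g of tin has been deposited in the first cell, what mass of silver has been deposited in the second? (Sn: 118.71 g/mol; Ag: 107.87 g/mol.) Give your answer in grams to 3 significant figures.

n(Sn) = 6.37 / 118.71 = 0.05366 mol
Sn²⁺ + 2e⁻ → Sn, so n(e⁻) = 2 × 0.05366 = 0.1073 mol
In series, the same 0.1073 mol of electrons flows through the second cell.
Ag⁺ + e⁻ → Ag, so n(Ag) = 0.1073 mol
m(Ag) = 0.1073 × 107.87 = 11.6 g

11.6 g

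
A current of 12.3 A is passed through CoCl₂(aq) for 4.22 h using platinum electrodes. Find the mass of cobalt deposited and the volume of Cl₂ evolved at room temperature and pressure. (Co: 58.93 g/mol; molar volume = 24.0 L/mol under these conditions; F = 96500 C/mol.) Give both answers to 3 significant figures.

57.1 g Co; 23.2 L Cl₂

Q = 12.3 × 15192 = 1.869×10^5 C; n(e⁻) = 1.869×10^5 / 96500 = 1.937 mol
Cathode: Co²⁺ + 2e⁻ → Co → n(Co) = 1.937/2 = 0.9685 mol → 57.1 g
Anode: 2Cl⁻ → Cl₂ + 2e⁻ → n(Cl₂) = 1.937/2 = 0.9685 mol → 23.2 L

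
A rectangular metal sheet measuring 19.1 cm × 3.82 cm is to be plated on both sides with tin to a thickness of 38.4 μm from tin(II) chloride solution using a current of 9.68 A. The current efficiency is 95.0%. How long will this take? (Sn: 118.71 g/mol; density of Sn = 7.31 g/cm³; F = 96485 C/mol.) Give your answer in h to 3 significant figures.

0.201 h

Plated area = 2 × 19.1 × 3.82 = 145.9 cm²
Volume = 145.9 × 38.4×10⁻⁴ cm = 0.5603 cm³
m(Sn) = 0.5603 × 7.31 = 4.096 g
n(Sn) = 4.096 / 118.71 = 0.03450 mol; n(e⁻) = 2 × 0.03450 = 0.06900 mol
Q = 0.06900 × 96485 / 0.950 = 7008 C
t = 7008 / 9.68 = 724.0 s = 0.201 h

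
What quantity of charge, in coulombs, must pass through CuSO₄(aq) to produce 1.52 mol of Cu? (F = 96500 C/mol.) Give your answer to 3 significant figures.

Cu²⁺ + 2e⁻ → Cu, so n(e⁻) = 2 × 1.52 = 3.040 mol
Q = 3.040 × 96500 = 2.934×10^5 C

2.93×10^5 C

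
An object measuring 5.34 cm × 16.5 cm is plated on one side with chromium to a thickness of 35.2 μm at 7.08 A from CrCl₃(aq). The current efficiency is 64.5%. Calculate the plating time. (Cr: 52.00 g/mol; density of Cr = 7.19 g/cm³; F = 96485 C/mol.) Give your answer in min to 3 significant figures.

45.3 min

Plated area = 5.34 × 16.5 = 88.11 cm²
Volume = 88.11 × 35.2×10⁻⁴ cm = 0.3101 cm³
m(Cr) = 0.3101 × 7.19 = 2.230 g
n(Cr) = 2.230 / 52.00 = 0.04288 mol; n(e⁻) = 3 × 0.04288 = 0.1286 mol
Q = 0.1286 × 96485 / 0.645 = 19240 C
t = 19240 / 7.08 = 2718 s = 45.3 min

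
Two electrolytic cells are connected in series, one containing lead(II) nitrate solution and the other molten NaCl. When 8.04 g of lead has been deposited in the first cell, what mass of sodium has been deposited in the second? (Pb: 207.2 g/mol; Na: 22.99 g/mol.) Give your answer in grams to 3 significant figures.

1.78 g

n(Pb) = 8.04 / 207.2 = 0.03880 mol
Pb²⁺ + 2e⁻ → Pb, so n(e⁻) = 2 × 0.03880 = 0.07760 mol
In series, the same 0.07760 mol of electrons flows through the second cell.
Na⁺ + e⁻ → Na, so n(Na) = 0.07760 mol
m(Na) = 0.07760 × 22.99 = 1.78 g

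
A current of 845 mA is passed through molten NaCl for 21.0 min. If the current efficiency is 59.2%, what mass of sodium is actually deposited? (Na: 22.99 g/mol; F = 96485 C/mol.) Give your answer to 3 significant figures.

Q = 0.845 × 1260 = 1065 C
n(e⁻) = 1065 / 96485 = 0.01104 mol
Na⁺ + e⁻ → Na, so theoretical m(Na) = 0.01104 × 22.99 = 0.2538 g
Actual mass = 59.2% × 0.2538 = 0.150 g

0.150 g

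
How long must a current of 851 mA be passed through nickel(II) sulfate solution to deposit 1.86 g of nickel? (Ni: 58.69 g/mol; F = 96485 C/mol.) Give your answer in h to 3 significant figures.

n(Ni) = 1.86 / 58.69 = 0.03169 mol
Ni²⁺ + 2e⁻ → Ni, so n(e⁻) = 2 × 0.03169 = 0.06338 mol
Q = 0.06338 × 96485 = 6115 C
t = Q / I = 6115 / 0.851 = 7186 s = 2.00 h

2.00 h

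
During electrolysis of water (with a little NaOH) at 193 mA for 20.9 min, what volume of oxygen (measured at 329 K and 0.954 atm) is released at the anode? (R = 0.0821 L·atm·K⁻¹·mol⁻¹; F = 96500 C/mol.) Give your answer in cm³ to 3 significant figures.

17.8 cm³

Charge passed = 0.193 × 1254 = 242.0 C
Moles of electrons = 242.0 / 96500 = 0.002508 mol
2H₂O → O₂ + 4H⁺ + 4e⁻, so n(O₂) = 0.002508 / 4 = 6.270×10^-4 mol
V = nRT/P = 6.270×10^-4 × 0.0821 × 329 / 0.954 = 0.01775 L
= 17.8 cm³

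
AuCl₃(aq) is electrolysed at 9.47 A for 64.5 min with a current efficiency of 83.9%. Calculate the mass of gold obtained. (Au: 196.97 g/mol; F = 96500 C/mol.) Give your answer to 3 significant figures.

20.9 g

Q = 9.47 × 3870 = 36650 C
n(e⁻) = 36650 / 96500 = 0.3798 mol
Au³⁺ + 3e⁻ → Au, so theoretical m(Au) = 0.1266 × 196.97 = 24.94 g
Actual mass = 83.9% × 24.94 = 20.9 g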